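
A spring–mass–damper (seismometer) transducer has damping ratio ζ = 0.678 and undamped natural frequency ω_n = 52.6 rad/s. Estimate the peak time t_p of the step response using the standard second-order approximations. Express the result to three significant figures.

The damped frequency is ω_d = ω_n√(1−ζ²) = 52.6·√(1−0.460) = 38.7 rad/s.
Peak time t_p = π/ω_d = π/38.7 = 0.0813 s.

t_p ≈ 0.0813 s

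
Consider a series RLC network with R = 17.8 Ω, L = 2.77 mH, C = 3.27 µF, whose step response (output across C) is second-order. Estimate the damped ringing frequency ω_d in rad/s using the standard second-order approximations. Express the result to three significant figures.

For a series RLC circuit (capacitor voltage as output), ω_n = 1/√(LC) = 1/√(2.77 mH · 3.27 µF) = 10500 rad/s.
ζ = (R/2)·√(C/L) = (17.8/2)·√(3.27 µF/2.77 mH) = 0.306.
ω_d = 10500·√(1 − 0.306²) = 10000 rad/s.

ω_d ≈ 10000 rad/s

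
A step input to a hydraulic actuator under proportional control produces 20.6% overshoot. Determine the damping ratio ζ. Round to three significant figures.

From %OS = 100·exp(−πζ/√(1−ζ²)), invert to get ζ = −ln(OS)/√(π² + ln²(OS)) with OS = 0.206.
−ln 0.206 = 1.580, so ζ = 1.580/√(π² + 2.496) = 0.449.

ζ ≈ 0.449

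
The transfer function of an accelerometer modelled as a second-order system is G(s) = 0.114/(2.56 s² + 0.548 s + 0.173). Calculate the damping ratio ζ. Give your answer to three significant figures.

Dividing through by 2.56: denominator becomes s² + 0.2141 s + 0.06758.
So ω_n = √0.06758 = 0.260 rad/s and ζ = 0.2141/(2·0.260) = 0.412.

ζ ≈ 0.412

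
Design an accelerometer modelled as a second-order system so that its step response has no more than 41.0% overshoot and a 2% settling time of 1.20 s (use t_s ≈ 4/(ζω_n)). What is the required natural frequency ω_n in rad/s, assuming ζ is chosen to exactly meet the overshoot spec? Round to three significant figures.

ω_n ≈ 12.2 rad/s

From %OS = 100·exp(−πζ/√(1−ζ²)), invert to get ζ = −ln(OS)/√(π² + ln²(OS)) with OS = 0.410.
−ln 0.410 = 0.8916, so ζ = 0.8916/√(π² + 0.7949) = 0.273.
From t_s ≈ 4/(ζω_n): ω_n = 4/(ζ·t_s) = 4/(0.273·1.20) = 12.2 rad/s.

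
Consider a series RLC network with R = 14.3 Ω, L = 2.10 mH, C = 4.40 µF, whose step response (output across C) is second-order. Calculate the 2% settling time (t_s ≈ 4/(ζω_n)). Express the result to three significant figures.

t_s ≈ 0.00117 s

For a series RLC circuit (capacitor voltage as output), ω_n = 1/√(LC) = 1/√(2.10 mH · 4.40 µF) = 10400 rad/s.
ζ = (R/2)·√(C/L) = (14.3/2)·√(4.40 µF/2.10 mH) = 0.327.
t_s ≈ 4/(ζω_n) = 0.00117 s.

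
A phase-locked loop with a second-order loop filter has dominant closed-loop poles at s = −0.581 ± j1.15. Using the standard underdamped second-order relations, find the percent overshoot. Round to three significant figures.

%OS ≈ 20.5%

The poles are at −σ ± jω_d with σ = 0.581 and ω_d = 1.15, so ω_n = √(σ²+ω_d²) = 1.29 rad/s and ζ = σ/ω_n = 0.451.
%OS = 100 e^{−πζ/√(1−ζ²)} with ζ = 0.451 gives 20.5%.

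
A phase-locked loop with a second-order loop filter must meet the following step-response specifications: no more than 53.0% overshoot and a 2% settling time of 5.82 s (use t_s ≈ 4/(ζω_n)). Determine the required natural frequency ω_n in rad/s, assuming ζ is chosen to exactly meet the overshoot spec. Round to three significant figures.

ω_n ≈ 3.47 rad/s

ζ = −ln(OS)/√(π² + (ln OS)²). With OS = 0.530, ln OS = −0.6349 and ζ = 0.6349/3.205 = 0.198.
From t_s ≈ 4/(ζω_n): ω_n = 4/(ζ·t_s) = 4/(0.198·5.82) = 3.47 rad/s.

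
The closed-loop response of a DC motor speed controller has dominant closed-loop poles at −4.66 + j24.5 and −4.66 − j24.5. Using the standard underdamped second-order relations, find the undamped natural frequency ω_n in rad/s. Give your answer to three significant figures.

ω_n ≈ 24.9 rad/s

With σ = 4.66, ω_d = 24.5: ω_n = √(σ²+ω_d²) = 24.9 rad/s, ζ = σ/ω_n = 0.187.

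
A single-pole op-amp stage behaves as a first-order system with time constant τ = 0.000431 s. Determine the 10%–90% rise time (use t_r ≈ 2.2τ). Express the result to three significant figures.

t_r ≈ 2.2τ = 0.000948 s.

t_r ≈ 0.000948 s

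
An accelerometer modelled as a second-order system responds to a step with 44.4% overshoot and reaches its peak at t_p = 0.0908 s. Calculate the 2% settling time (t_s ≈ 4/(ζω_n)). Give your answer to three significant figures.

t_s ≈ 0.447 s

ζ from %OS: ζ = |ln 0.444|/√(π²+ln²0.444) = 0.250.
t_p = π/ω_d ⇒ ω_d = 34.6 rad/s; then ω_n = ω_d/√(1−ζ²) = 35.7 rad/s.
t_s ≈ 4/(ζω_n) = 4/(0.250·35.7) = 0.447 s.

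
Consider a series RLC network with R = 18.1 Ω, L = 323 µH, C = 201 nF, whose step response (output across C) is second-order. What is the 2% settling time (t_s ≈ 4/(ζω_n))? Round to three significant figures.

t_s ≈ 0.000143 s

For a series RLC circuit (capacitor voltage as output), ω_n = 1/√(LC) = 1/√(323 µH · 201 nF) = 124000 rad/s.
ζ = (R/2)·√(C/L) = (18.1/2)·√(201 nF/323 µH) = 0.226.
t_s ≈ 4/(ζω_n) = 0.000143 s.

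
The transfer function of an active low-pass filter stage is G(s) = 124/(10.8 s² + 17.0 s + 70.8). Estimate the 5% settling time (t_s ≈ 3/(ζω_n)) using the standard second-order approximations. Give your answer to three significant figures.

Dividing through by 10.8: denominator becomes s² + 1.574 s + 6.556.
So ω_n = √6.556 = 2.56 rad/s and ζ = 1.574/(2·2.56) = 0.307.
t_s ≈ 3/(ζω_n) = 3.81 s.

t_s ≈ 3.81 s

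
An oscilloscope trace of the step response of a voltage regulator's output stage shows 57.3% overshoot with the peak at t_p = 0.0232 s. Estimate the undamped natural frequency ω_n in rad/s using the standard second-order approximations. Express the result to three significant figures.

ω_n ≈ 138 rad/s

ζ from %OS: ζ = |ln 0.573|/√(π²+ln²0.573) = 0.175.
From t_p = π/ω_d, ω_d = π/0.0232 = 135 rad/s, so ω_n = ω_d/√(1−ζ²) = 138 rad/s.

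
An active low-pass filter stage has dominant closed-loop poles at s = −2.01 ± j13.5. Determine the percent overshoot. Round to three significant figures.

|pole| = ω_n = √(2.01² + 13.5²) = 13.6 rad/s; ζ = cos θ = σ/ω_n = 0.147.
%OS = 100·exp(−πζ/√(1−ζ²)) = 62.6%.

%OS ≈ 62.6%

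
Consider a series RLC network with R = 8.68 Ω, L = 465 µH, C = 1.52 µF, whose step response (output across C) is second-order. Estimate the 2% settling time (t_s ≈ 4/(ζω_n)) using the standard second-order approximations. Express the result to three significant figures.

For a series RLC circuit (capacitor voltage as output), ω_n = 1/√(LC) = 1/√(465 µH · 1.52 µF) = 37600 rad/s.
ζ = (R/2)·√(C/L) = (8.68/2)·√(1.52 µF/465 µH) = 0.248.
t_s ≈ 4/(ζω_n) = 0.000429 s.

t_s ≈ 0.000429 s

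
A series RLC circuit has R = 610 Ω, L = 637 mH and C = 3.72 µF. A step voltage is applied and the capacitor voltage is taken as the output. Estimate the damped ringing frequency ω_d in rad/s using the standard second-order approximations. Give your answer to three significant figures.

ω_d ≈ 439 rad/s

For a series RLC circuit (capacitor voltage as output), ω_n = 1/√(LC) = 1/√(637 mH · 3.72 µF) = 650 rad/s.
ζ = (R/2)·√(C/L) = (610/2)·√(3.72 µF/637 mH) = 0.737.
ω_d = 650·√(1 − 0.737²) = 439 rad/s.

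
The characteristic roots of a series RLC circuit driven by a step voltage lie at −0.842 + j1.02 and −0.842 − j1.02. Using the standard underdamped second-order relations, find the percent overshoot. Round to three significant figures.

The poles are at −σ ± jω_d with σ = 0.842 and ω_d = 1.02, so ω_n = √(σ²+ω_d²) = 1.32 rad/s and ζ = σ/ω_n = 0.637.
%OS = 100·exp(−πζ/√(1−ζ²)) = 7.48%.

%OS ≈ 7.48%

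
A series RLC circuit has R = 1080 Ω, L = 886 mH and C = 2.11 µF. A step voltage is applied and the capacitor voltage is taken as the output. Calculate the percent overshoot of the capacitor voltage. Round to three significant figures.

%OS ≈ 0.877%

For a series RLC circuit (capacitor voltage as output), ω_n = 1/√(LC) = 1/√(886 mH · 2.11 µF) = 731 rad/s.
ζ = (R/2)·√(C/L) = (1080/2)·√(2.11 µF/886 mH) = 0.833.
Overshoot: exp(−π·0.833/√(1−0.833²)) = 0.00877, i.e. 0.877%.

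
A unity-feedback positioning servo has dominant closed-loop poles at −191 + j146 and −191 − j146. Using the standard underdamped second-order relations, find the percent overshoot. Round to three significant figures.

%OS ≈ 1.64%

With σ = 191, ω_d = 146: ω_n = √(σ²+ω_d²) = 240 rad/s, ζ = σ/ω_n = 0.794.
%OS = 100·exp(−πζ/√(1−ζ²)) = 1.64%.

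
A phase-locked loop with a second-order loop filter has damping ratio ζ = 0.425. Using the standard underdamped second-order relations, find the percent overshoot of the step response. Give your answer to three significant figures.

For an underdamped second-order system, %OS = 100·exp(−πζ/√(1−ζ²)).
πζ/√(1−ζ²) = π·0.425/√(1−0.181) = 1.475, so %OS = 100·e^(−1.475) = 22.9%.

%OS ≈ 22.9%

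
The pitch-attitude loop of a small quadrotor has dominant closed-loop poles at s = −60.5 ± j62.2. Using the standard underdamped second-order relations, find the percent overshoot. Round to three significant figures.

|pole| = ω_n = √(60.5² + 62.2²) = 86.8 rad/s; ζ = cos θ = σ/ω_n = 0.697.
%OS = 100·exp(−πζ/√(1−ζ²)) = 4.71%.

%OS ≈ 4.71%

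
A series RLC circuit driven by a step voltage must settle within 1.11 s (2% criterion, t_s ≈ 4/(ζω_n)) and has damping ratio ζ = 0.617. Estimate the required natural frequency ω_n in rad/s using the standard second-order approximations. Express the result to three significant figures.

Rearranging t_s ≈ 4/(ζω_n) gives ω_n = 4/(ζ·t_s) = 4/(0.617 × 1.11) = 5.84 rad/s.

ω_n ≈ 5.84 rad/s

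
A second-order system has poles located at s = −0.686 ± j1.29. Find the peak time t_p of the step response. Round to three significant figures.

t_p ≈ 2.44 s

t_p = π/ω_d with ω_d = 1.29 (the imaginary part), so t_p = 2.44 s.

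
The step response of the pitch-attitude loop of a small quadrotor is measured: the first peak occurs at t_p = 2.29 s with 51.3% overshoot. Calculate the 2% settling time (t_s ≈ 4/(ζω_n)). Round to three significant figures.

The overshoot fixes ζ = −ln(OS)/√(π²+ln²(OS)) = 0.208.
From t_p = π/ω_d, ω_d = π/2.29 = 1.37 rad/s, so ω_n = ω_d/√(1−ζ²) = 1.40 rad/s.
t_s ≈ 4/(ζω_n) = 4/(0.208·1.40) = 13.7 s.

t_s ≈ 13.7 s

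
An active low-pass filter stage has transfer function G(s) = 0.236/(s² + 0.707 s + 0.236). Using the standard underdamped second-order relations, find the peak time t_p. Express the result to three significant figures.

Comparing the denominator to s² + 2ζω_n s + ω_n²: ω_n = √0.236 = 0.486 rad/s, and 2ζω_n = 0.707 so ζ = 0.707/(2·0.486) = 0.728.
ω_d = 0.486·√(1 − 0.728²) = 0.333 rad/s. Then t_p = π/ω_d = 9.43 s.

t_p ≈ 9.43 s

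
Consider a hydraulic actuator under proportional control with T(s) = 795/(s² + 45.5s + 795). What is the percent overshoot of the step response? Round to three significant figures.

ω_n = √795 = 28.2 rad/s; ζ = 45.5/(2·28.2) = 0.807.
%OS = 100 e^{−πζ/√(1−ζ²)} with ζ = 0.807 gives 1.37%.

%OS ≈ 1.37%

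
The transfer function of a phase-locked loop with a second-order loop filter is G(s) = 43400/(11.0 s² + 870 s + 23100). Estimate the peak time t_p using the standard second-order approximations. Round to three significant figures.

Dividing through by 11.0: denominator becomes s² + 79.09 s + 2100.
So ω_n = √2100 = 45.8 rad/s and ζ = 79.09/(2·45.8) = 0.863.
The damped frequency ω_d = ω_n√(1−ζ²) = 23.2 rad/s. t_p = π/ω_d = 0.136 s.

t_p ≈ 0.136 s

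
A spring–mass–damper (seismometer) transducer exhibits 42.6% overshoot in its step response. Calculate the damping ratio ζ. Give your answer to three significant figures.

ζ ≈ 0.262

ζ = −ln(OS)/√(π² + (ln OS)²). With OS = 0.426, ln OS = −0.8533 and ζ = 0.8533/3.255 = 0.262.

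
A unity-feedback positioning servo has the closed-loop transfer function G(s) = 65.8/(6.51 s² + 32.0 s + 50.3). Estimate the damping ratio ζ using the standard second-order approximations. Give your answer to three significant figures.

ζ ≈ 0.884

Dividing through by 6.51: denominator becomes s² + 4.916 s + 7.727.
So ω_n = √7.727 = 2.78 rad/s and ζ = 4.916/(2·2.78) = 0.884.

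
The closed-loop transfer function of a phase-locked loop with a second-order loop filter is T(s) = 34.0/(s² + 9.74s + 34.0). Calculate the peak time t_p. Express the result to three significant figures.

Comparing the denominator to s² + 2ζω_n s + ω_n²: ω_n = √34.0 = 5.83 rad/s, and 2ζω_n = 9.74 so ζ = 9.74/(2·5.83) = 0.835.
The damped frequency ω_d = ω_n√(1−ζ²) = 3.21 rad/s. Then t_p = π/ω_d = 0.980 s.

t_p ≈ 0.980 s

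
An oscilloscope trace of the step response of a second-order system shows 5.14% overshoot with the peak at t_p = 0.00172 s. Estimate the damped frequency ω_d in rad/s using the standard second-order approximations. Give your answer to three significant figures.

ω_d ≈ 1830 rad/s

t_p = π/ω_d, so ω_d = π/0.00172 = 1830 rad/s.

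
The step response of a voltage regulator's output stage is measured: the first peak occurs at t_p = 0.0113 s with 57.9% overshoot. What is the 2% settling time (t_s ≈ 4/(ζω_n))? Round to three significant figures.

From the overshoot, ζ = −ln(OS)/√(π²+ln²(OS)) = 0.171.
From t_p = π/ω_d, ω_d = π/0.0113 = 278 rad/s, so ω_n = ω_d/√(1−ζ²) = 282 rad/s.
t_s ≈ 4/(ζω_n) = 4/(0.171·282) = 0.0827 s.

t_s ≈ 0.0827 s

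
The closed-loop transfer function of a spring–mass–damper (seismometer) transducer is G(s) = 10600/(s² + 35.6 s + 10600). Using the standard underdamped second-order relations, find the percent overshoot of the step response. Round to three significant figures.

%OS ≈ 57.6%

ω_n = √10600 = 103 rad/s; ζ = 35.6/(2·103) = 0.173.
%OS = 100 e^{−πζ/√(1−ζ²)} with ζ = 0.173 gives 57.6%.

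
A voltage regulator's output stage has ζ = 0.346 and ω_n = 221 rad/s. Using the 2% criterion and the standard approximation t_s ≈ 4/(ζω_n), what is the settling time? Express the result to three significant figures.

t_s ≈ 0.0523 s

t_s ≈ 4/(ζω_n) = 4/(0.346 × 221) = 0.0523 s.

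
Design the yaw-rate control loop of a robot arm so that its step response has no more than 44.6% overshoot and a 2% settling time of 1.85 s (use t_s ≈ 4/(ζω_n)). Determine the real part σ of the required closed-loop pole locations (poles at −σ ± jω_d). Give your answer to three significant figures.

The settling-time spec alone fixes σ = ζω_n = 4/t_s = 4/1.85 = 2.16.
(Overshoot then fixes ζ = 0.249 and hence ω_d = σ·√(1−ζ²)/ζ = 8.41 rad/s.)

σ ≈ 2.16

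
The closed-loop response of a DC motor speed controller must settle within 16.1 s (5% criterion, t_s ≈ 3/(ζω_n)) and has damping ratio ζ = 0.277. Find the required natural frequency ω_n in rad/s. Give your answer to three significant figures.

Rearranging t_s ≈ 3/(ζω_n) gives ω_n = 3/(ζ·t_s) = 3/(0.277 × 16.1) = 0.673 rad/s.

ω_n ≈ 0.673 rad/s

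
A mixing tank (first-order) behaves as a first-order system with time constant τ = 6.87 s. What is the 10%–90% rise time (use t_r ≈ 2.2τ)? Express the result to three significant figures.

t_r ≈ 2.2τ = 15.1 s.

t_r ≈ 15.1 s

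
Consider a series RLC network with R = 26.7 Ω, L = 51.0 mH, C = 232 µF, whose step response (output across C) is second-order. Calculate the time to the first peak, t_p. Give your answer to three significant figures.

t_p ≈ 0.0248 s

For a series RLC circuit (capacitor voltage as output), ω_n = 1/√(LC) = 1/√(51.0 mH · 232 µF) = 291 rad/s.
ζ = (R/2)·√(C/L) = (26.7/2)·√(232 µF/51.0 mH) = 0.900.
The damped frequency ω_d = ω_n√(1−ζ²) = 126 rad/s. t_p = π/ω_d = 0.0248 s.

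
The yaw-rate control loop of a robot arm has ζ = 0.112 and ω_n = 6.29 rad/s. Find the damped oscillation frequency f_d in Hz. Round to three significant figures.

ω_d = ω_n√(1−ζ²) = 6.29·√0.987 = 6.25 rad/s.
f_d = ω_d/(2π) = 0.995 Hz.

f_d ≈ 0.995 Hz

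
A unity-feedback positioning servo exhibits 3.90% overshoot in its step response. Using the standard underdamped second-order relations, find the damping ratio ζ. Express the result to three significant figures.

Inverting the overshoot relation: ζ = |ln 0.0390|/√(π² + ln²0.0390) = 0.718.

ζ ≈ 0.718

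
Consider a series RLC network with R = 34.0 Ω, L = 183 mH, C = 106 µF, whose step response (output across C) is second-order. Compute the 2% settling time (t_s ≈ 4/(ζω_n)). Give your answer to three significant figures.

t_s ≈ 0.0431 s

For a series RLC circuit (capacitor voltage as output), ω_n = 1/√(LC) = 1/√(183 mH · 106 µF) = 227 rad/s.
ζ = (R/2)·√(C/L) = (34.0/2)·√(106 µF/183 mH) = 0.409.
t_s ≈ 4/(ζω_n) = 0.0431 s.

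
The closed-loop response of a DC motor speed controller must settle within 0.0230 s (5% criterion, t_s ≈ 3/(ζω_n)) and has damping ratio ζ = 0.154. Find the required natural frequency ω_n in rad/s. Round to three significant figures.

Rearranging t_s ≈ 3/(ζω_n) gives ω_n = 3/(ζ·t_s) = 3/(0.154 × 0.0230) = 847 rad/s.

ω_n ≈ 847 rad/s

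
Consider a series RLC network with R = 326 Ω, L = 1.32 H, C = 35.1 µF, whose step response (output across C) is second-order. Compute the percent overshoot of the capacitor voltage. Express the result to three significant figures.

For a series RLC circuit (capacitor voltage as output), ω_n = 1/√(LC) = 1/√(1.32 H · 35.1 µF) = 147 rad/s.
ζ = (R/2)·√(C/L) = (326/2)·√(35.1 µF/1.32 H) = 0.841.
%OS = 100·exp(−πζ/√(1−ζ²)) = 0.764%.

%OS ≈ 0.764%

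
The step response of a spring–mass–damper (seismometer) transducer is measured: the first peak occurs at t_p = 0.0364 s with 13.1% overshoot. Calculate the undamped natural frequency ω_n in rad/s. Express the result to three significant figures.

The overshoot fixes ζ = −ln(OS)/√(π²+ln²(OS)) = 0.543.
From t_p = π/ω_d, ω_d = π/0.0364 = 86.3 rad/s, so ω_n = ω_d/√(1−ζ²) = 103 rad/s.

ω_n ≈ 103 rad/s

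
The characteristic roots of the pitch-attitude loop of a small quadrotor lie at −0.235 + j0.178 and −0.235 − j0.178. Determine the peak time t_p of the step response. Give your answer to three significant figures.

t_p = π/ω_d with ω_d = 0.178 (the imaginary part), so t_p = 17.6 s.

t_p ≈ 17.6 s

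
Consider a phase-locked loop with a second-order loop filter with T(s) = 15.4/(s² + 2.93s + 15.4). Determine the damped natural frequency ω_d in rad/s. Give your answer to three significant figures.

ω_d ≈ 3.64 rad/s

Comparing the denominator to s² + 2ζω_n s + ω_n²: ω_n = √15.4 = 3.92 rad/s, and 2ζω_n = 2.93 so ζ = 2.93/(2·3.92) = 0.373.
ω_d = 3.92·√(1 − 0.373²) = 3.64 rad/s.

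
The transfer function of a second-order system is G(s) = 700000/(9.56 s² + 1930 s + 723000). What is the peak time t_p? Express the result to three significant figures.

t_p ≈ 0.0123 s

Dividing through by 9.56: denominator becomes s² + 201.9 s + 75630.
So ω_n = √75630 = 275 rad/s and ζ = 201.9/(2·275) = 0.367.
ω_d = 275·√(1 − 0.367²) = 256 rad/s. t_p = π/ω_d = 0.0123 s.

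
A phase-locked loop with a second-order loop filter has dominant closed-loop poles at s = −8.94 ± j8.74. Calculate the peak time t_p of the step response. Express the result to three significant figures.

t_p ≈ 0.359 s

t_p = π/ω_d with ω_d = 8.74 (the imaginary part), so t_p = 0.359 s.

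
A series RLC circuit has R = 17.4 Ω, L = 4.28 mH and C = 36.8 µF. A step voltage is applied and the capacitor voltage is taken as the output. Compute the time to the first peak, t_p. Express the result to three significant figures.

For a series RLC circuit (capacitor voltage as output), ω_n = 1/√(LC) = 1/√(4.28 mH · 36.8 µF) = 2520 rad/s.
ζ = (R/2)·√(C/L) = (17.4/2)·√(36.8 µF/4.28 mH) = 0.807.
ω_d = 2520·√(1 − 0.807²) = 1490 rad/s. t_p = π/ω_d = 0.00211 s.

t_p ≈ 0.00211 s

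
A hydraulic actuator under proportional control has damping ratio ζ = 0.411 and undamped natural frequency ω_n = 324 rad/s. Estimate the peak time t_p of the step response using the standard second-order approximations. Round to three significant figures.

The damped frequency is ω_d = ω_n√(1−ζ²) = 324·√(1−0.169) = 295 rad/s.
Peak time t_p = π/ω_d = π/295 = 0.0106 s.

t_p ≈ 0.0106 s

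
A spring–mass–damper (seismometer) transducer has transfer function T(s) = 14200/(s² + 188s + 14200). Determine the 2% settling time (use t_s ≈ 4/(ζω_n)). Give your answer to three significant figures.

t_s ≈ 0.0426 s

ω_n = √14200 = 119 rad/s; ζ = 188/(2·119) = 0.789.
t_s ≈ 4/(ζω_n) = 4/(0.789·119) = 0.0426 s.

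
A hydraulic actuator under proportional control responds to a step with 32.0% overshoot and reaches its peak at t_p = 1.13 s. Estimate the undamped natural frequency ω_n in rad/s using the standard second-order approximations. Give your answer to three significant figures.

From the overshoot, ζ = −ln(OS)/√(π²+ln²(OS)) = 0.341.
From t_p = π/ω_d, ω_d = π/1.13 = 2.78 rad/s, so ω_n = ω_d/√(1−ζ²) = 2.96 rad/s.

ω_n ≈ 2.96 rad/s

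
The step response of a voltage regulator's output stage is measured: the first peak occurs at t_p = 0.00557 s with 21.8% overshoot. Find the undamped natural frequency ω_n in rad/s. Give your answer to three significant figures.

The overshoot fixes ζ = −ln(OS)/√(π²+ln²(OS)) = 0.436.
t_p = π/ω_d ⇒ ω_d = 564 rad/s; then ω_n = ω_d/√(1−ζ²) = 627 rad/s.

ω_n ≈ 627 rad/s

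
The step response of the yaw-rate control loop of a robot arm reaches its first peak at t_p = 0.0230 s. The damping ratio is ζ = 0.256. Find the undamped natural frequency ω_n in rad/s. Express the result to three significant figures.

ω_n ≈ 141 rad/s

Peak time t_p = π/ω_d, so ω_d = π/t_p = π/0.0230 = 137 rad/s.
ω_n = ω_d/√(1−ζ²) = 137/√0.934 = 141 rad/s.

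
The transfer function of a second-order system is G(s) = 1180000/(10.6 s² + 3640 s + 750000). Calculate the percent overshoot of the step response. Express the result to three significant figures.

%OS ≈ 7.03%

Dividing through by 10.6: denominator becomes s² + 343.4 s + 70750.
So ω_n = √70750 = 266 rad/s and ζ = 343.4/(2·266) = 0.645.
%OS = 100·exp(−πζ/√(1−ζ²)) = 7.03%.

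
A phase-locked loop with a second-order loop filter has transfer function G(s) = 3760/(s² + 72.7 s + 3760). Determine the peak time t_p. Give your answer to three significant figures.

t_p ≈ 0.0636 s

Matching coefficients with s² + 2ζω_n s + ω_n² gives ω_n² = 3760 ⇒ ω_n = 61.3 rad/s, and ζ = 72.7/(2ω_n) = 0.593.
The damped frequency ω_d = ω_n√(1−ζ²) = 49.4 rad/s. Then t_p = π/ω_d = 0.0636 s.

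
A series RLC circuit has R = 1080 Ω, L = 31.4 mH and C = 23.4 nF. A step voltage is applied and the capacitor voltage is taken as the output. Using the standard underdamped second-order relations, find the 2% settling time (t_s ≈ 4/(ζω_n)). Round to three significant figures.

t_s ≈ 0.000233 s

For a series RLC circuit (capacitor voltage as output), ω_n = 1/√(LC) = 1/√(31.4 mH · 23.4 nF) = 36900 rad/s.
ζ = (R/2)·√(C/L) = (1080/2)·√(23.4 nF/31.4 mH) = 0.466.
t_s ≈ 4/(ζω_n) = 0.000233 s.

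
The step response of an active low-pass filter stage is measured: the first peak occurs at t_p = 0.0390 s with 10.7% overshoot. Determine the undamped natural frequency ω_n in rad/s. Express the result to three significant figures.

From the overshoot, ζ = −ln(OS)/√(π²+ln²(OS)) = 0.580.
From t_p = π/ω_d, ω_d = π/0.0390 = 80.6 rad/s, so ω_n = ω_d/√(1−ζ²) = 98.9 rad/s.

ω_n ≈ 98.9 rad/s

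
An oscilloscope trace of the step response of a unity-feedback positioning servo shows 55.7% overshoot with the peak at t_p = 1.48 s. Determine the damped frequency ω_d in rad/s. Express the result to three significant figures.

ω_d ≈ 2.12 rad/s

t_p = π/ω_d, so ω_d = π/1.48 = 2.12 rad/s.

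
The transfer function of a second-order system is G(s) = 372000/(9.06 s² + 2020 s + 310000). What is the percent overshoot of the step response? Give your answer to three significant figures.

%OS ≈ 9.32%

Dividing through by 9.06: denominator becomes s² + 223.0 s + 34220.
So ω_n = √34220 = 185 rad/s and ζ = 223.0/(2·185) = 0.603.
%OS = 100·exp(−πζ/√(1−ζ²)) = 9.32%.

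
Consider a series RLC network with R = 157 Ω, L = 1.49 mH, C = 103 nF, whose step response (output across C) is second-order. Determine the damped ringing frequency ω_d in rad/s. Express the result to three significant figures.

ω_d ≈ 61200 rad/s

For a series RLC circuit (capacitor voltage as output), ω_n = 1/√(LC) = 1/√(1.49 mH · 103 nF) = 80700 rad/s.
ζ = (R/2)·√(C/L) = (157/2)·√(103 nF/1.49 mH) = 0.653.
ω_d = 80700·√(1 − 0.653²) = 61200 rad/s.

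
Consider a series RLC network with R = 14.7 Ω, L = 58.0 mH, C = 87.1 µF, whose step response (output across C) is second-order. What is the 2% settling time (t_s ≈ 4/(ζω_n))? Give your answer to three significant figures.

t_s ≈ 0.0316 s

For a series RLC circuit (capacitor voltage as output), ω_n = 1/√(LC) = 1/√(58.0 mH · 87.1 µF) = 445 rad/s.
ζ = (R/2)·√(C/L) = (14.7/2)·√(87.1 µF/58.0 mH) = 0.285.
t_s ≈ 4/(ζω_n) = 0.0316 s.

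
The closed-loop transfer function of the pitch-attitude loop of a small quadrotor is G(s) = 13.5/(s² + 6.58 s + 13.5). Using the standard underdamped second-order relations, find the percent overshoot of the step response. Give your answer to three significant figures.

%OS ≈ 0.180%

Comparing the denominator to s² + 2ζω_n s + ω_n²: ω_n = √13.5 = 3.67 rad/s, and 2ζω_n = 6.58 so ζ = 6.58/(2·3.67) = 0.895.
%OS = 100 e^{−πζ/√(1−ζ²)} with ζ = 0.895 gives 0.180%.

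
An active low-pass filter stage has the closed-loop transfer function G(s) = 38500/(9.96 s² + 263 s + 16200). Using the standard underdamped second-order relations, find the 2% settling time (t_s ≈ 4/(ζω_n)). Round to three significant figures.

t_s ≈ 0.303 s

Dividing through by 9.96: denominator becomes s² + 26.41 s + 1627.
So ω_n = √1627 = 40.3 rad/s and ζ = 26.41/(2·40.3) = 0.327.
t_s ≈ 4/(ζω_n) = 0.303 s.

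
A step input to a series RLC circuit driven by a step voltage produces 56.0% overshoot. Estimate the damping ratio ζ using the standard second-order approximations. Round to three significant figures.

ζ ≈ 0.181

From %OS = 100·exp(−πζ/√(1−ζ²)), invert to get ζ = −ln(OS)/√(π² + ln²(OS)) with OS = 0.560.
−ln 0.560 = 0.5798, so ζ = 0.5798/√(π² + 0.3362) = 0.181.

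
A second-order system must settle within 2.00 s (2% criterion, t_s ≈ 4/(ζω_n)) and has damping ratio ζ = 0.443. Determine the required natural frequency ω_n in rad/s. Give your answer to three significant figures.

ω_n ≈ 4.51 rad/s

Rearranging t_s ≈ 4/(ζω_n) gives ω_n = 4/(ζ·t_s) = 4/(0.443 × 2.00) = 4.51 rad/s.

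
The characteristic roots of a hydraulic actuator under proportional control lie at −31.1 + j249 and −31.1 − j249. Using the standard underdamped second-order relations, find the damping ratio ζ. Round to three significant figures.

ζ ≈ 0.124

With σ = 31.1, ω_d = 249: ω_n = √(σ²+ω_d²) = 251 rad/s, ζ = σ/ω_n = 0.124.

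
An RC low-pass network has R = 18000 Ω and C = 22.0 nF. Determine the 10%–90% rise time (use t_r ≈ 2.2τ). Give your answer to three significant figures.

τ = RC = 18000 × 22.0 nF = 0.000396 s.
t_r ≈ 2.2τ = 0.000871 s.

t_r ≈ 0.000871 s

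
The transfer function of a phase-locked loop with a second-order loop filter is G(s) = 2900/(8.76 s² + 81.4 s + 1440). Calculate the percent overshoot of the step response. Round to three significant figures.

Dividing through by 8.76: denominator becomes s² + 9.292 s + 164.4.
So ω_n = √164.4 = 12.8 rad/s and ζ = 9.292/(2·12.8) = 0.362.
Overshoot: exp(−π·0.362/√(1−0.362²)) = 0.295, i.e. 29.5%.

%OS ≈ 29.5%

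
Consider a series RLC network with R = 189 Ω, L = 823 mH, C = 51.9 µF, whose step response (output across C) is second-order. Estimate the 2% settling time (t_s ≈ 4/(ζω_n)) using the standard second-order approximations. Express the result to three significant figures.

For a series RLC circuit (capacitor voltage as output), ω_n = 1/√(LC) = 1/√(823 mH · 51.9 µF) = 153 rad/s.
ζ = (R/2)·√(C/L) = (189/2)·√(51.9 µF/823 mH) = 0.750.
t_s ≈ 4/(ζω_n) = 0.0348 s.

t_s ≈ 0.0348 s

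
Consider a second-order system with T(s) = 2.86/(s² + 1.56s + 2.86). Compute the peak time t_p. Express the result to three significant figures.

Matching coefficients with s² + 2ζω_n s + ω_n² gives ω_n² = 2.86 ⇒ ω_n = 1.69 rad/s, and ζ = 1.56/(2ω_n) = 0.461.
The damped frequency ω_d = ω_n√(1−ζ²) = 1.50 rad/s. Then t_p = π/ω_d = 2.09 s.

t_p ≈ 2.09 s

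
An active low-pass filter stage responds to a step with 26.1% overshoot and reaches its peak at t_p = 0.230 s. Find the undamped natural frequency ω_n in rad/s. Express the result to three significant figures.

ω_n ≈ 14.9 rad/s

The overshoot fixes ζ = −ln(OS)/√(π²+ln²(OS)) = 0.393.
From t_p = π/ω_d, ω_d = π/0.230 = 13.7 rad/s, so ω_n = ω_d/√(1−ζ²) = 14.9 rad/s.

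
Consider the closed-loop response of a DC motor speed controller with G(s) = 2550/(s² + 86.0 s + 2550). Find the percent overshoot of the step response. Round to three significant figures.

ω_n = √2550 = 50.5 rad/s; ζ = 86.0/(2·50.5) = 0.852.
Overshoot: exp(−π·0.852/√(1−0.852²)) = 0.00608, i.e. 0.608%.

%OS ≈ 0.608%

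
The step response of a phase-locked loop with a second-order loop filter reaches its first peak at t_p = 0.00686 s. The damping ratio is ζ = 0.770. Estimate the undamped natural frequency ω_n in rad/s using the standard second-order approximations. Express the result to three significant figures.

Peak time t_p = π/ω_d, so ω_d = π/t_p = π/0.00686 = 458 rad/s.
ω_n = ω_d/√(1−ζ²) = 458/√0.407 = 718 rad/s.

ω_n ≈ 718 rad/s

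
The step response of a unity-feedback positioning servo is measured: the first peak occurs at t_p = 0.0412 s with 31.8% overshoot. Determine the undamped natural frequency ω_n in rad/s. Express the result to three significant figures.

From the overshoot, ζ = −ln(OS)/√(π²+ln²(OS)) = 0.343.
From t_p = π/ω_d, ω_d = π/0.0412 = 76.3 rad/s, so ω_n = ω_d/√(1−ζ²) = 81.2 rad/s.

ω_n ≈ 81.2 rad/s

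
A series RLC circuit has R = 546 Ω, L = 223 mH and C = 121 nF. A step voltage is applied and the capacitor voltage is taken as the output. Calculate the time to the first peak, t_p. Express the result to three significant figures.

t_p ≈ 0.000527 s

For a series RLC circuit (capacitor voltage as output), ω_n = 1/√(LC) = 1/√(223 mH · 121 nF) = 6090 rad/s.
ζ = (R/2)·√(C/L) = (546/2)·√(121 nF/223 mH) = 0.201.
The damped frequency ω_d = ω_n√(1−ζ²) = 5960 rad/s. t_p = π/ω_d = 0.000527 s.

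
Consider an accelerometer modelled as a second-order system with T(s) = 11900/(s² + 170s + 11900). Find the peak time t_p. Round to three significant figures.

Matching coefficients with s² + 2ζω_n s + ω_n² gives ω_n² = 11900 ⇒ ω_n = 109 rad/s, and ζ = 170/(2ω_n) = 0.779.
ω_d = ω_n√(1−ζ²) = 68.4 rad/s. Then t_p = π/ω_d = 0.0459 s.

t_p ≈ 0.0459 s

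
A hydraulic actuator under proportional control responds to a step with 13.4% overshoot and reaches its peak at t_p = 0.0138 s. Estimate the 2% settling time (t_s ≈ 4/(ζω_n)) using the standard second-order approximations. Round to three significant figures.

t_s ≈ 0.0275 s

From the overshoot, ζ = −ln(OS)/√(π²+ln²(OS)) = 0.539.
From t_p = π/ω_d, ω_d = π/0.0138 = 228 rad/s, so ω_n = ω_d/√(1−ζ²) = 270 rad/s.
t_s ≈ 4/(ζω_n) = 4/(0.539·270) = 0.0275 s.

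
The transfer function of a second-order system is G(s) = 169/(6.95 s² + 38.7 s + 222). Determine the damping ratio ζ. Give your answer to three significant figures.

ζ ≈ 0.493

Dividing through by 6.95: denominator becomes s² + 5.568 s + 31.94.
So ω_n = √31.94 = 5.65 rad/s and ζ = 5.568/(2·5.65) = 0.493.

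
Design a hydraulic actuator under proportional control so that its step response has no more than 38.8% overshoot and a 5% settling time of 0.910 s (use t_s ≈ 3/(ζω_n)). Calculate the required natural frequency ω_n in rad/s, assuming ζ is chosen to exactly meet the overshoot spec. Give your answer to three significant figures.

ζ = −ln(OS)/√(π² + (ln OS)²). With OS = 0.388, ln OS = −0.9467 and ζ = 0.9467/3.281 = 0.289.
Then ω_n = 3/(ζ t_s) = 3/(0.289 × 0.910) = 11.4 rad/s.

ω_n ≈ 11.4 rad/s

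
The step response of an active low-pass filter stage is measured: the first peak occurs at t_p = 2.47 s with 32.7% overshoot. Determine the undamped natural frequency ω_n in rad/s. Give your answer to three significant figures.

From the overshoot, ζ = −ln(OS)/√(π²+ln²(OS)) = 0.335.
From t_p = π/ω_d, ω_d = π/2.47 = 1.27 rad/s, so ω_n = ω_d/√(1−ζ²) = 1.35 rad/s.

ω_n ≈ 1.35 rad/s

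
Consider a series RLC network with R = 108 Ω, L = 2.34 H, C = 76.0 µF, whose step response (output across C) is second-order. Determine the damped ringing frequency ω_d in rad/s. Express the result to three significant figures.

ω_d ≈ 71.3 rad/s

For a series RLC circuit (capacitor voltage as output), ω_n = 1/√(LC) = 1/√(2.34 H · 76.0 µF) = 75.0 rad/s.
ζ = (R/2)·√(C/L) = (108/2)·√(76.0 µF/2.34 H) = 0.308.
ω_d = 75.0·√(1 − 0.308²) = 71.3 rad/s.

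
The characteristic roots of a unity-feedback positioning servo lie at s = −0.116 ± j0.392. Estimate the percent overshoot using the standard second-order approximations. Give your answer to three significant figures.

|pole| = ω_n = √(0.116² + 0.392²) = 0.409 rad/s; ζ = cos θ = σ/ω_n = 0.284.
%OS = 100 e^{−πζ/√(1−ζ²)} with ζ = 0.284 gives 39.5%.

%OS ≈ 39.5%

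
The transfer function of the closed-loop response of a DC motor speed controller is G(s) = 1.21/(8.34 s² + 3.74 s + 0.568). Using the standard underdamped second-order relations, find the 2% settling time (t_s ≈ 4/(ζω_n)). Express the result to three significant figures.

Dividing through by 8.34: denominator becomes s² + 0.4484 s + 0.06811.
So ω_n = √0.06811 = 0.261 rad/s and ζ = 0.4484/(2·0.261) = 0.859.
t_s ≈ 4/(ζω_n) = 17.8 s.

t_s ≈ 17.8 s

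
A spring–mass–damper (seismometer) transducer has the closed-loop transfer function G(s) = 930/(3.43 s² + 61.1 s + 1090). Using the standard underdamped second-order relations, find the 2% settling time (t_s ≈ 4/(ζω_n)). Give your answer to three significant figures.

t_s ≈ 0.449 s

Dividing through by 3.43: denominator becomes s² + 17.81 s + 317.8.
So ω_n = √317.8 = 17.8 rad/s and ζ = 17.81/(2·17.8) = 0.500.
t_s ≈ 4/(ζω_n) = 0.449 s.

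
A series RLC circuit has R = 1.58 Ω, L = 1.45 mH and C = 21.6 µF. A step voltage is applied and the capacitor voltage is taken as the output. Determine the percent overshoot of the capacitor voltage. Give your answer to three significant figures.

%OS ≈ 73.8%

For a series RLC circuit (capacitor voltage as output), ω_n = 1/√(LC) = 1/√(1.45 mH · 21.6 µF) = 5650 rad/s.
ζ = (R/2)·√(C/L) = (1.58/2)·√(21.6 µF/1.45 mH) = 0.0964.
%OS = 100 e^{−πζ/√(1−ζ²)} with ζ = 0.0964 gives 73.8%.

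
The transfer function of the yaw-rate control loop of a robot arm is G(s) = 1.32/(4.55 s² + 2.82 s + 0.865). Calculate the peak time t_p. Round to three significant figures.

t_p ≈ 10.2 s

Dividing through by 4.55: denominator becomes s² + 0.6198 s + 0.1901.
So ω_n = √0.1901 = 0.436 rad/s and ζ = 0.6198/(2·0.436) = 0.711.
ω_d = 0.436·√(1 − 0.711²) = 0.307 rad/s. t_p = π/ω_d = 10.2 s.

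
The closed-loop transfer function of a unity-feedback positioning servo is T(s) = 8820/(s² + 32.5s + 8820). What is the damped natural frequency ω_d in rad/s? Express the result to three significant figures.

ω_d ≈ 92.5 rad/s

Comparing the denominator to s² + 2ζω_n s + ω_n²: ω_n = √8820 = 93.9 rad/s, and 2ζω_n = 32.5 so ζ = 32.5/(2·93.9) = 0.173.
ω_d = 93.9·√(1 − 0.173²) = 92.5 rad/s.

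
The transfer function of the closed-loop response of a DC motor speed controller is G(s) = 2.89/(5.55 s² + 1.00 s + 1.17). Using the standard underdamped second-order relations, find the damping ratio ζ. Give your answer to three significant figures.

Dividing through by 5.55: denominator becomes s² + 0.1802 s + 0.2108.
So ω_n = √0.2108 = 0.459 rad/s and ζ = 0.1802/(2·0.459) = 0.196.

ζ ≈ 0.196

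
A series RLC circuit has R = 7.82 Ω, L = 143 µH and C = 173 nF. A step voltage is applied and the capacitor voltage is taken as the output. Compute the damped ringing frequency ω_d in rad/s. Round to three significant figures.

For a series RLC circuit (capacitor voltage as output), ω_n = 1/√(LC) = 1/√(143 µH · 173 nF) = 201000 rad/s.
ζ = (R/2)·√(C/L) = (7.82/2)·√(173 nF/143 µH) = 0.136.
The damped frequency ω_d = ω_n√(1−ζ²) = 199000 rad/s.

ω_d ≈ 199000 rad/s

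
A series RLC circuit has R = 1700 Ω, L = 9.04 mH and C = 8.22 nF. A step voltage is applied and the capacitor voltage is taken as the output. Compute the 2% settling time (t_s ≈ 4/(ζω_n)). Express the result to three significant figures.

For a series RLC circuit (capacitor voltage as output), ω_n = 1/√(LC) = 1/√(9.04 mH · 8.22 nF) = 116000 rad/s.
ζ = (R/2)·√(C/L) = (1700/2)·√(8.22 nF/9.04 mH) = 0.811.
t_s ≈ 4/(ζω_n) = 0.0000425 s.

t_s ≈ 0.0000425 s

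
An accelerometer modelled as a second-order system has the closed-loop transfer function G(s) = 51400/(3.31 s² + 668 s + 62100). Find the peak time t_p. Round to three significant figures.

t_p ≈ 0.0339 s

Dividing through by 3.31: denominator becomes s² + 201.8 s + 18760.
So ω_n = √18760 = 137 rad/s and ζ = 201.8/(2·137) = 0.737.
ω_d = 137·√(1 − 0.737²) = 92.6 rad/s. t_p = π/ω_d = 0.0339 s.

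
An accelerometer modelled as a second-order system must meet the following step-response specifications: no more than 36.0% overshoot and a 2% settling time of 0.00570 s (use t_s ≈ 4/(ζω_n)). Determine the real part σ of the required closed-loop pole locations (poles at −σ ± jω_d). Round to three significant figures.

The settling-time spec alone fixes σ = ζω_n = 4/t_s = 4/0.00570 = 702.
(Overshoot then fixes ζ = 0.309 and hence ω_d = σ·√(1−ζ²)/ζ = 2160 rad/s.)

σ ≈ 702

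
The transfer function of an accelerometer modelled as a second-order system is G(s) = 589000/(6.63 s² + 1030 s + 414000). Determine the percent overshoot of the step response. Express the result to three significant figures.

%OS ≈ 35.8%

Dividing through by 6.63: denominator becomes s² + 155.4 s + 62440.
So ω_n = √62440 = 250 rad/s and ζ = 155.4/(2·250) = 0.311.
%OS = 100 e^{−πζ/√(1−ζ²)} with ζ = 0.311 gives 35.8%.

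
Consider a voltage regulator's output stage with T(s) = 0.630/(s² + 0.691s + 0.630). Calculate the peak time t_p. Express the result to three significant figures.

t_p ≈ 4.40 s

Comparing the denominator to s² + 2ζω_n s + ω_n²: ω_n = √0.630 = 0.794 rad/s, and 2ζω_n = 0.691 so ζ = 0.691/(2·0.794) = 0.435.
The damped frequency ω_d = ω_n√(1−ζ²) = 0.715 rad/s. Then t_p = π/ω_d = 4.40 s.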